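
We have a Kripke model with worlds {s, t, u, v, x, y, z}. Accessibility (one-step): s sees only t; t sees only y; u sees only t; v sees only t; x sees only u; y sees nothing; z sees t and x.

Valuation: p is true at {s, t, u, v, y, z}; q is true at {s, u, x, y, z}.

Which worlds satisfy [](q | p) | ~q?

s: [](q | p) is T, ~q is F. ✓
t: [](q | p) is T, ~q is T. ✓
u: [](q | p) is T, ~q is F. ✓
v: [](q | p) is T, ~q is T. ✓
x: [](q | p) is T, ~q is F. ✓
y: [](q | p) is T, ~q is F. ✓
z: [](q | p) is T, ~q is F. ✓

{s, t, u, v, x, y, z}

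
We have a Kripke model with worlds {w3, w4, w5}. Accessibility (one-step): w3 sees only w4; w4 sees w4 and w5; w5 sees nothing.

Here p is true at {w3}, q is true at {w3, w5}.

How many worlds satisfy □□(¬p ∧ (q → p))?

w3: successors {w4}; □(¬p ∧ (q → p)) there: w4:F. ✗
w4: successors {w4, w5}; □(¬p ∧ (q → p)) there: w4:F, w5:T. ✗
w5: no successors, so □□(¬p ∧ (q → p)) holds vacuously. ✓
Satisfying worlds: {w5}.

1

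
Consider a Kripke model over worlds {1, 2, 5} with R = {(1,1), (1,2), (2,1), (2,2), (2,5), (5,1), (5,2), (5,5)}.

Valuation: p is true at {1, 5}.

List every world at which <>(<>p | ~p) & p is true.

{1, 5}

1: <>(<>p | ~p) is T, p is T. ✓
2: <>(<>p | ~p) is T, p is F. ✗
5: <>(<>p | ~p) is T, p is T. ✓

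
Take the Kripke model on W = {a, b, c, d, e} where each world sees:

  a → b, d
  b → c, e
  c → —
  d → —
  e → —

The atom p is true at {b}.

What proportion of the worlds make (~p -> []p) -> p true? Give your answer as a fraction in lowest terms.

a: ~p -> []p is F, p is F. ✓
b: ~p -> []p is T, p is T. ✓
c: ~p -> []p is T, p is F. ✗
d: ~p -> []p is T, p is F. ✗
e: ~p -> []p is T, p is F. ✗
That's 2 of 5 worlds, so 2/5.

2/5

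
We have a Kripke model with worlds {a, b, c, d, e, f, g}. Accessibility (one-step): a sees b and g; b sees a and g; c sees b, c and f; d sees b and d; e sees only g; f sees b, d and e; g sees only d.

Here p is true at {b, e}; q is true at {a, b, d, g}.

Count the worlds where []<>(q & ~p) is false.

1

a: successors {b, g}; <>(q & ~p) there: b:T, g:T. ✓
b: successors {a, g}; <>(q & ~p) there: a:T, g:T. ✓
c: successors {b, c, f}; <>(q & ~p) there: b:T, c:F, f:T. ✗
d: successors {b, d}; <>(q & ~p) there: b:T, d:T. ✓
e: successors {g}; <>(q & ~p) there: g:T. ✓
f: successors {b, d, e}; <>(q & ~p) there: b:T, d:T, e:T. ✓
g: successors {d}; <>(q & ~p) there: d:T. ✓
Satisfying worlds: {a, b, d, e, f, g}.
So []<>(q & ~p) fails at the other 1 world.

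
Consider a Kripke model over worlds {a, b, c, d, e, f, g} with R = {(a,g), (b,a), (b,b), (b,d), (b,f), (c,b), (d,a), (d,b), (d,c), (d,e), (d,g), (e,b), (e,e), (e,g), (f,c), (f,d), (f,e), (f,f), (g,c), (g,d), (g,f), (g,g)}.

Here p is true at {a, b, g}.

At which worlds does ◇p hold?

{a, b, c, d, e, g}

a: successors {g}; p there: g:T. ✓
b: successors {a, b, d, f}; p there: a:T, b:T, d:F, f:F. ✓
c: successors {b}; p there: b:T. ✓
d: successors {a, b, c, e, g}; p there: a:T, b:T, c:F, e:F, g:T. ✓
e: successors {b, e, g}; p there: b:T, e:F, g:T. ✓
f: successors {c, d, e, f}; p there: c:F, d:F, e:F, f:F. ✗
g: successors {c, d, f, g}; p there: c:F, d:F, f:F, g:T. ✓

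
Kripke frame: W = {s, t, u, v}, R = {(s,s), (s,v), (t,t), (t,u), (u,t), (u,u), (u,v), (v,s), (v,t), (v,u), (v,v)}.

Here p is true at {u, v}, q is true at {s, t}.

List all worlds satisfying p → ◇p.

{s, t, u, v}

s: p is F, ◇p is T. ✓
t: p is F, ◇p is T. ✓
u: p is T, ◇p is T. ✓
v: p is T, ◇p is T. ✓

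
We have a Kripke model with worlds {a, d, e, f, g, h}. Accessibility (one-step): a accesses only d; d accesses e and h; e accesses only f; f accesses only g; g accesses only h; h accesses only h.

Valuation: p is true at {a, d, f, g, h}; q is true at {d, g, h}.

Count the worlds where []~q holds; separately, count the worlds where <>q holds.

1 and 5

For []~q:
a: successors {d}; ~q there: d:F. ✗
d: successors {e, h}; ~q there: e:T, h:F. ✗
e: successors {f}; ~q there: f:T. ✓
f: successors {g}; ~q there: g:F. ✗
g: successors {h}; ~q there: h:F. ✗
h: successors {h}; ~q there: h:F. ✗
— 1 world.
For <>q:
a: successors {d}; q there: d:T. ✓
d: successors {e, h}; q there: e:F, h:T. ✓
e: successors {f}; q there: f:F. ✗
f: successors {g}; q there: g:T. ✓
g: successors {h}; q there: h:T. ✓
h: successors {h}; q there: h:T. ✓
— 5 worlds.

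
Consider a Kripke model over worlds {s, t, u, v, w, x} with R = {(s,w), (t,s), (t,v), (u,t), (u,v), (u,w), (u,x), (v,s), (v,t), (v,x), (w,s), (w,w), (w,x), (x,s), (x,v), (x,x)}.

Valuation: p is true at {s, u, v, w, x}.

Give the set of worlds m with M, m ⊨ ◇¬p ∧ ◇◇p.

{u, v}

s: ◇¬p is F, ◇◇p is T. ✗
t: ◇¬p is F, ◇◇p is T. ✗
u: ◇¬p is T, ◇◇p is T. ✓
v: ◇¬p is T, ◇◇p is T. ✓
w: ◇¬p is F, ◇◇p is T. ✗
x: ◇¬p is F, ◇◇p is T. ✗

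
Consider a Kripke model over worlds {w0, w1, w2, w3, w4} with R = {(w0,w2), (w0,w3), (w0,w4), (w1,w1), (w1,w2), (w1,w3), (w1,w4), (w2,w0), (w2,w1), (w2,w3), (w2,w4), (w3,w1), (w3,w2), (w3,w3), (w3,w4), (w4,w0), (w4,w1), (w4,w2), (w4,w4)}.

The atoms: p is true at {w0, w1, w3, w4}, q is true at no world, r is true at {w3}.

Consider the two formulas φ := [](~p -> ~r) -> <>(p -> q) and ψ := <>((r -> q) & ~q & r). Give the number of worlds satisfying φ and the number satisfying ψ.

4 and 0

For [](~p -> ~r) -> <>(p -> q):
w0: [](~p -> ~r) is T, <>(p -> q) is T. ✓
w1: [](~p -> ~r) is T, <>(p -> q) is T. ✓
w2: [](~p -> ~r) is T, <>(p -> q) is F. ✗
w3: [](~p -> ~r) is T, <>(p -> q) is T. ✓
w4: [](~p -> ~r) is T, <>(p -> q) is T. ✓
— 4 worlds.
For <>((r -> q) & ~q & r):
w0: successors {w2, w3, w4}; (r -> q) & ~q & r there: w2:F, w3:F, w4:F. ✗
w1: successors {w1, w2, w3, w4}; (r -> q) & ~q & r there: w1:F, w2:F, w3:F, w4:F. ✗
w2: successors {w0, w1, w3, w4}; (r -> q) & ~q & r there: w0:F, w1:F, w3:F, w4:F. ✗
w3: successors {w1, w2, w3, w4}; (r -> q) & ~q & r there: w1:F, w2:F, w3:F, w4:F. ✗
w4: successors {w0, w1, w2, w4}; (r -> q) & ~q & r there: w0:F, w1:F, w2:F, w4:F. ✗
— 0 worlds.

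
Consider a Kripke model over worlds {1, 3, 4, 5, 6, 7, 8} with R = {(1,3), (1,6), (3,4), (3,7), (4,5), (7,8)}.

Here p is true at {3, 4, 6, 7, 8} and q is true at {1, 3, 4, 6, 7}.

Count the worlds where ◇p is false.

4

1: successors {3, 6}; p there: 3:T, 6:T. ✓
3: successors {4, 7}; p there: 4:T, 7:T. ✓
4: successors {5}; p there: 5:F. ✗
5: no successors, so ◇p fails. ✗
6: no successors, so ◇p fails. ✗
7: successors {8}; p there: 8:T. ✓
8: no successors, so ◇p fails. ✗
Satisfying worlds: {1, 3, 7}.
So ◇p fails at the other 4 worlds.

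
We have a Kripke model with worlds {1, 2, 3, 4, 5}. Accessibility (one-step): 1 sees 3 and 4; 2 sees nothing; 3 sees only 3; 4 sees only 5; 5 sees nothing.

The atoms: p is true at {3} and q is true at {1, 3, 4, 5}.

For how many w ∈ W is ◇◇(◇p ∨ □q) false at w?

3

1: successors {3, 4}; ◇(◇p ∨ □q) there: 3:T, 4:T. ✓
2: no successors, so ◇◇(◇p ∨ □q) fails. ✗
3: successors {3}; ◇(◇p ∨ □q) there: 3:T. ✓
4: successors {5}; ◇(◇p ∨ □q) there: 5:F. ✗
5: no successors, so ◇◇(◇p ∨ □q) fails. ✗
Satisfying worlds: {1, 3}.
So ◇◇(◇p ∨ □q) fails at the other 3 worlds.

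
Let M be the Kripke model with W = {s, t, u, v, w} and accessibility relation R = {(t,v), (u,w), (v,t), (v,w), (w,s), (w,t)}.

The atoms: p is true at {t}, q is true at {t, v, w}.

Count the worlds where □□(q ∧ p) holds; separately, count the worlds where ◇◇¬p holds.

1 and 4

For □□(q ∧ p):
s: no successors, so □□(q ∧ p) holds vacuously. ✓
t: successors {v}; □(q ∧ p) there: v:F. ✗
u: successors {w}; □(q ∧ p) there: w:F. ✗
v: successors {t, w}; □(q ∧ p) there: t:F, w:F. ✗
w: successors {s, t}; □(q ∧ p) there: s:T, t:F. ✗
— 1 world.
For ◇◇¬p:
s: no successors, so ◇◇¬p fails. ✗
t: successors {v}; ◇¬p there: v:T. ✓
u: successors {w}; ◇¬p there: w:T. ✓
v: successors {t, w}; ◇¬p there: t:T, w:T. ✓
w: successors {s, t}; ◇¬p there: s:F, t:T. ✓
— 4 worlds.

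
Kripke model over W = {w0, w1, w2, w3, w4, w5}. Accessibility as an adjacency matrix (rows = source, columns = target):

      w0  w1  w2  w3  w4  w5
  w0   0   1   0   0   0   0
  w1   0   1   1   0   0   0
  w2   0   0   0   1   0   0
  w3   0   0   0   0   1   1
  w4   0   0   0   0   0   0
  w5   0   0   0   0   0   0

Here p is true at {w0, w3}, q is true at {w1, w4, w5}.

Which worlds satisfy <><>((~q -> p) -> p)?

w0: successors {w1}; <>((~q -> p) -> p) there: w1:T. ✓
w1: successors {w1, w2}; <>((~q -> p) -> p) there: w1:T, w2:T. ✓
w2: successors {w3}; <>((~q -> p) -> p) there: w3:F. ✗
w3: successors {w4, w5}; <>((~q -> p) -> p) there: w4:F, w5:F. ✗
w4: no successors, so <><>((~q -> p) -> p) fails. ✗
w5: no successors, so <><>((~q -> p) -> p) fails. ✗

{w0, w1}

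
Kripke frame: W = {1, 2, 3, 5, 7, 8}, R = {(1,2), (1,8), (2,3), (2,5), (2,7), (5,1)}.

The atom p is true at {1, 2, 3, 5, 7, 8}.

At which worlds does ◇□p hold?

{1, 2, 5}

1: successors {2, 8}; □p there: 2:T, 8:T. ✓
2: successors {3, 5, 7}; □p there: 3:T, 5:T, 7:T. ✓
3: no successors, so ◇□p fails. ✗
5: successors {1}; □p there: 1:T. ✓
7: no successors, so ◇□p fails. ✗
8: no successors, so ◇□p fails. ✗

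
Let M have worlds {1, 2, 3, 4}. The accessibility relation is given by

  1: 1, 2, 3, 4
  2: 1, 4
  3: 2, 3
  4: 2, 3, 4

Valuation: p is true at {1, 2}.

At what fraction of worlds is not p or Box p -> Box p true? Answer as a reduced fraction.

1: not p or Box p is F, Box p is F. ✓
2: not p or Box p is F, Box p is F. ✓
3: not p or Box p is T, Box p is F. ✗
4: not p or Box p is T, Box p is F. ✗
That's 2 of 4 worlds, so 2/4 = 1/2.

1/2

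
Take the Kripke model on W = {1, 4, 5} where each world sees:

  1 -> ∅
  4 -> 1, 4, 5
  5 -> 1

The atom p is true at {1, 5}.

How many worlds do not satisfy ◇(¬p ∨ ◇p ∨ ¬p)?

1: no successors, so ◇(¬p ∨ ◇p ∨ ¬p) fails. ✗
4: successors {1, 4, 5}; ¬p ∨ ◇p ∨ ¬p there: 1:F, 4:T, 5:T. ✓
5: successors {1}; ¬p ∨ ◇p ∨ ¬p there: 1:F. ✗
Satisfying worlds: {4}.
So ◇(¬p ∨ ◇p ∨ ¬p) fails at the other 2 worlds.

2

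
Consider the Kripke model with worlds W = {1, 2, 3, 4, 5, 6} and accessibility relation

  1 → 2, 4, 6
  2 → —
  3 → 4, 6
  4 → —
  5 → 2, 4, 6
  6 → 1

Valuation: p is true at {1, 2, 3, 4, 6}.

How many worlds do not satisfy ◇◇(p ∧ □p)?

1: successors {2, 4, 6}; ◇(p ∧ □p) there: 2:F, 4:F, 6:T. ✓
2: no successors, so ◇◇(p ∧ □p) fails. ✗
3: successors {4, 6}; ◇(p ∧ □p) there: 4:F, 6:T. ✓
4: no successors, so ◇◇(p ∧ □p) fails. ✗
5: successors {2, 4, 6}; ◇(p ∧ □p) there: 2:F, 4:F, 6:T. ✓
6: successors {1}; ◇(p ∧ □p) there: 1:T. ✓
Satisfying worlds: {1, 3, 5, 6}.
So ◇◇(p ∧ □p) fails at the other 2 worlds.

2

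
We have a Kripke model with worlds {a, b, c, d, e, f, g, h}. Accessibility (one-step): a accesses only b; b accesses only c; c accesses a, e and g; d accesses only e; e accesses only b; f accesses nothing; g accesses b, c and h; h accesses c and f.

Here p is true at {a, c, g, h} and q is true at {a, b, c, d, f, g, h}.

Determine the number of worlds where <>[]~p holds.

3

a: successors {b}; []~p there: b:F. ✗
b: successors {c}; []~p there: c:F. ✗
c: successors {a, e, g}; []~p there: a:T, e:T, g:F. ✓
d: successors {e}; []~p there: e:T. ✓
e: successors {b}; []~p there: b:F. ✗
f: no successors, so <>[]~p fails. ✗
g: successors {b, c, h}; []~p there: b:F, c:F, h:F. ✗
h: successors {c, f}; []~p there: c:F, f:T. ✓
Satisfying worlds: {c, d, h}.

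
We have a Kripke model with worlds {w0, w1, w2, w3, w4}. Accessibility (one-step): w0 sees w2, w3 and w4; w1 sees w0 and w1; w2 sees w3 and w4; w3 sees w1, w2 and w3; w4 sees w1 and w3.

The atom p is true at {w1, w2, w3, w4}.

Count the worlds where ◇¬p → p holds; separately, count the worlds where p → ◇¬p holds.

5 and 2

For ◇¬p → p:
w0: ◇¬p is F, p is F. ✓
w1: ◇¬p is T, p is T. ✓
w2: ◇¬p is F, p is T. ✓
w3: ◇¬p is F, p is T. ✓
w4: ◇¬p is F, p is T. ✓
— 5 worlds.
For p → ◇¬p:
w0: p is F, ◇¬p is F. ✓
w1: p is T, ◇¬p is T. ✓
w2: p is T, ◇¬p is F. ✗
w3: p is T, ◇¬p is F. ✗
w4: p is T, ◇¬p is F. ✗
— 2 worlds.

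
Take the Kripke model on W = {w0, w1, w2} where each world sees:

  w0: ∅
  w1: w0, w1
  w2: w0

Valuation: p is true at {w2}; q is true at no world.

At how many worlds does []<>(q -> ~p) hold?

1

w0: no successors, so []<>(q -> ~p) holds vacuously. ✓
w1: successors {w0, w1}; <>(q -> ~p) there: w0:F, w1:T. ✗
w2: successors {w0}; <>(q -> ~p) there: w0:F. ✗
Satisfying worlds: {w0}.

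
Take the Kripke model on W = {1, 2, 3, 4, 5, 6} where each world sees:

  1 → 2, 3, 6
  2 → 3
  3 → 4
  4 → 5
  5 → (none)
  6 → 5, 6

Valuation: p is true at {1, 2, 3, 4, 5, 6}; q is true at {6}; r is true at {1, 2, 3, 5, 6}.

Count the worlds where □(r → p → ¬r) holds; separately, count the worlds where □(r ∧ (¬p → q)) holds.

For □(r → p → ¬r):
1: successors {2, 3, 6}; r → p → ¬r there: 2:F, 3:F, 6:F. ✗
2: successors {3}; r → p → ¬r there: 3:F. ✗
3: successors {4}; r → p → ¬r there: 4:T. ✓
4: successors {5}; r → p → ¬r there: 5:F. ✗
5: no successors, so □(r → p → ¬r) holds vacuously. ✓
6: successors {5, 6}; r → p → ¬r there: 5:F, 6:F. ✗
— 2 worlds.
For □(r ∧ (¬p → q)):
1: successors {2, 3, 6}; r ∧ (¬p → q) there: 2:T, 3:T, 6:T. ✓
2: successors {3}; r ∧ (¬p → q) there: 3:T. ✓
3: successors {4}; r ∧ (¬p → q) there: 4:F. ✗
4: successors {5}; r ∧ (¬p → q) there: 5:T. ✓
5: no successors, so □(r ∧ (¬p → q)) holds vacuously. ✓
6: successors {5, 6}; r ∧ (¬p → q) there: 5:T, 6:T. ✓
— 5 worlds.

2 and 5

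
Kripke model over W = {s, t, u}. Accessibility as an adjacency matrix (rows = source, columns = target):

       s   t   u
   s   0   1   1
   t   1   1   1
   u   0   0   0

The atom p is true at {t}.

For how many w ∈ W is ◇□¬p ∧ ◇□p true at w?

s: ◇□¬p is T, ◇□p is T. ✓
t: ◇□¬p is T, ◇□p is T. ✓
u: ◇□¬p is F, ◇□p is F. ✗
Satisfying worlds: {s, t}.

2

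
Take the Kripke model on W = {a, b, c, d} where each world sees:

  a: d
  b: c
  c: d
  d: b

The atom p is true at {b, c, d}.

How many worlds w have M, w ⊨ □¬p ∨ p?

3

a: □¬p is F, p is F. ✗
b: □¬p is F, p is T. ✓
c: □¬p is F, p is T. ✓
d: □¬p is F, p is T. ✓
Satisfying worlds: {b, c, d}.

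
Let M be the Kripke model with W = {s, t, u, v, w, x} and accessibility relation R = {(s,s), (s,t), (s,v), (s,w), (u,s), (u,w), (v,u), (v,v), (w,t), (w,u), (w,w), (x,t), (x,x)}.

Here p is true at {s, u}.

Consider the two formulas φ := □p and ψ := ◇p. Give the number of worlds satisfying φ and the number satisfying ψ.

1 and 4

For □p:
s: successors {s, t, v, w}; p there: s:T, t:F, v:F, w:F. ✗
t: no successors, so □p holds vacuously. ✓
u: successors {s, w}; p there: s:T, w:F. ✗
v: successors {u, v}; p there: u:T, v:F. ✗
w: successors {t, u, w}; p there: t:F, u:T, w:F. ✗
x: successors {t, x}; p there: t:F, x:F. ✗
— 1 world.
For ◇p:
s: successors {s, t, v, w}; p there: s:T, t:F, v:F, w:F. ✓
t: no successors, so ◇p fails. ✗
u: successors {s, w}; p there: s:T, w:F. ✓
v: successors {u, v}; p there: u:T, v:F. ✓
w: successors {t, u, w}; p there: t:F, u:T, w:F. ✓
x: successors {t, x}; p there: t:F, x:F. ✗
— 4 worlds.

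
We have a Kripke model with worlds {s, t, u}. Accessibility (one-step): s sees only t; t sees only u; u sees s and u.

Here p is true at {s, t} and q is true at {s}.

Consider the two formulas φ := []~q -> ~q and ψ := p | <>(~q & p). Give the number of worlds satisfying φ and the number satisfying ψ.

2 and 2

For []~q -> ~q:
s: []~q is T, ~q is F. ✗
t: []~q is T, ~q is T. ✓
u: []~q is F, ~q is T. ✓
— 2 worlds.
For p | <>(~q & p):
s: p is T, <>(~q & p) is T. ✓
t: p is T, <>(~q & p) is F. ✓
u: p is F, <>(~q & p) is F. ✗
— 2 worlds.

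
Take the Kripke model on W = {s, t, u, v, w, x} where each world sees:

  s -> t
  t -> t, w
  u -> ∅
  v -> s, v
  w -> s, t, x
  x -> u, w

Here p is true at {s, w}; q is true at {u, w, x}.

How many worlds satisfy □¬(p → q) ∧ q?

s: □¬(p → q) is F, q is F. ✗
t: □¬(p → q) is F, q is F. ✗
u: □¬(p → q) is T, q is T. ✓
v: □¬(p → q) is F, q is F. ✗
w: □¬(p → q) is F, q is T. ✗
x: □¬(p → q) is F, q is T. ✗
Satisfying worlds: {u}.

1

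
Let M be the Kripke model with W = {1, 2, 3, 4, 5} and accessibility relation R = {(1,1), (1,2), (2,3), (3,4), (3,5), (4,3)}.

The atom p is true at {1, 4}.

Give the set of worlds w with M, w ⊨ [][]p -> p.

{1, 2, 3, 4}

1: [][]p is F, p is T. ✓
2: [][]p is F, p is F. ✓
3: [][]p is F, p is F. ✓
4: [][]p is F, p is T. ✓
5: [][]p is T, p is F. ✗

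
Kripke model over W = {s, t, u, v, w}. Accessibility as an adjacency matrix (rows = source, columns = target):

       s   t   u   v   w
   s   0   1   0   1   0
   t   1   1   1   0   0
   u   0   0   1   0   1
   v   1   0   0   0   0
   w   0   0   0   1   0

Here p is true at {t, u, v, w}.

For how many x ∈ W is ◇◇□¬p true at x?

3

s: successors {t, v}; ◇□¬p there: t:F, v:F. ✗
t: successors {s, t, u}; ◇□¬p there: s:T, t:F, u:F. ✓
u: successors {u, w}; ◇□¬p there: u:F, w:T. ✓
v: successors {s}; ◇□¬p there: s:T. ✓
w: successors {v}; ◇□¬p there: v:F. ✗
Satisfying worlds: {t, u, v}.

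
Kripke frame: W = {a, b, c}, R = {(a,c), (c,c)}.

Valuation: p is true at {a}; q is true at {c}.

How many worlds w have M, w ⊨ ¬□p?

a: □p is F. ✓
b: □p is T. ✗
c: □p is F. ✓
Satisfying worlds: {a, c}.

2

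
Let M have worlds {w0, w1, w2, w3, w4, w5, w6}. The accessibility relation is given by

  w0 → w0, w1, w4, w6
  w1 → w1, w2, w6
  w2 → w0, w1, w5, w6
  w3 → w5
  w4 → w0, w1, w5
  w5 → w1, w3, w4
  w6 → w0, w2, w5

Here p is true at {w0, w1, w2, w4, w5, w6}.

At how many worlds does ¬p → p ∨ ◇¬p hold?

6

w0: ¬p is F, p ∨ ◇¬p is T. ✓
w1: ¬p is F, p ∨ ◇¬p is T. ✓
w2: ¬p is F, p ∨ ◇¬p is T. ✓
w3: ¬p is T, p ∨ ◇¬p is F. ✗
w4: ¬p is F, p ∨ ◇¬p is T. ✓
w5: ¬p is F, p ∨ ◇¬p is T. ✓
w6: ¬p is F, p ∨ ◇¬p is T. ✓
Satisfying worlds: {w0, w1, w2, w4, w5, w6}.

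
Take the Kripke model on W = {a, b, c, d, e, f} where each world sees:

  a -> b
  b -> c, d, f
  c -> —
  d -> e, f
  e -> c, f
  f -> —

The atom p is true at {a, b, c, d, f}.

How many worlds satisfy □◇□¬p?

3

a: successors {b}; ◇□¬p there: b:T. ✓
b: successors {c, d, f}; ◇□¬p there: c:F, d:T, f:F. ✗
c: no successors, so □◇□¬p holds vacuously. ✓
d: successors {e, f}; ◇□¬p there: e:T, f:F. ✗
e: successors {c, f}; ◇□¬p there: c:F, f:F. ✗
f: no successors, so □◇□¬p holds vacuously. ✓
Satisfying worlds: {a, c, f}.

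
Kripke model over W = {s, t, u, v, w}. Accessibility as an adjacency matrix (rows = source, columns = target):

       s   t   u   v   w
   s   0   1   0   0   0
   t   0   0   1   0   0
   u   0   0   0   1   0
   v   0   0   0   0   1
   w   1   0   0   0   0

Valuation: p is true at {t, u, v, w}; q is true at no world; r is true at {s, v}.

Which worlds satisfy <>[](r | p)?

{s, t, u, v, w}

s: successors {t}; [](r | p) there: t:T. ✓
t: successors {u}; [](r | p) there: u:T. ✓
u: successors {v}; [](r | p) there: v:T. ✓
v: successors {w}; [](r | p) there: w:T. ✓
w: successors {s}; [](r | p) there: s:T. ✓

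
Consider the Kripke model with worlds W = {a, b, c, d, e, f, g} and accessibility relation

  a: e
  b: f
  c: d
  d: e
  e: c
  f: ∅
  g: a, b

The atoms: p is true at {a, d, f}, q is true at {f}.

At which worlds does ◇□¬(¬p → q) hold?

{a, b, c, d, g}

a: successors {e}; □¬(¬p → q) there: e:T. ✓
b: successors {f}; □¬(¬p → q) there: f:T. ✓
c: successors {d}; □¬(¬p → q) there: d:T. ✓
d: successors {e}; □¬(¬p → q) there: e:T. ✓
e: successors {c}; □¬(¬p → q) there: c:F. ✗
f: no successors, so ◇□¬(¬p → q) fails. ✗
g: successors {a, b}; □¬(¬p → q) there: a:T, b:F. ✓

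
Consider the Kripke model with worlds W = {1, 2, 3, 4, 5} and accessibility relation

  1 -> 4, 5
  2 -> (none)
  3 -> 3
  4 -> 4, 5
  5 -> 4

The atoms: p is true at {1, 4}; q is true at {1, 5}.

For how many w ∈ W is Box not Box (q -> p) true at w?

1: successors {4, 5}; not Box (q -> p) there: 4:T, 5:F. ✗
2: no successors, so Box not Box (q -> p) holds vacuously. ✓
3: successors {3}; not Box (q -> p) there: 3:F. ✗
4: successors {4, 5}; not Box (q -> p) there: 4:T, 5:F. ✗
5: successors {4}; not Box (q -> p) there: 4:T. ✓
Satisfying worlds: {2, 5}.

2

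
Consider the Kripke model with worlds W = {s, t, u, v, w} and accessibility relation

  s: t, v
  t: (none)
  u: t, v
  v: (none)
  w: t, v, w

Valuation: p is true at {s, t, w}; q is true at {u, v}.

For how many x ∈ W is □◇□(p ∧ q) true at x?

2

s: successors {t, v}; ◇□(p ∧ q) there: t:F, v:F. ✗
t: no successors, so □◇□(p ∧ q) holds vacuously. ✓
u: successors {t, v}; ◇□(p ∧ q) there: t:F, v:F. ✗
v: no successors, so □◇□(p ∧ q) holds vacuously. ✓
w: successors {t, v, w}; ◇□(p ∧ q) there: t:F, v:F, w:T. ✗
Satisfying worlds: {t, v}.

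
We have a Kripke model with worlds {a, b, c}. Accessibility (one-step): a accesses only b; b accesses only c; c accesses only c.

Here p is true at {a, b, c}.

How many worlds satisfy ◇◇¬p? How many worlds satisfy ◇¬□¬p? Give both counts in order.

0 and 3

For ◇◇¬p:
a: successors {b}; ◇¬p there: b:F. ✗
b: successors {c}; ◇¬p there: c:F. ✗
c: successors {c}; ◇¬p there: c:F. ✗
— 0 worlds.
For ◇¬□¬p:
a: successors {b}; ¬□¬p there: b:T. ✓
b: successors {c}; ¬□¬p there: c:T. ✓
c: successors {c}; ¬□¬p there: c:T. ✓
— 3 worlds.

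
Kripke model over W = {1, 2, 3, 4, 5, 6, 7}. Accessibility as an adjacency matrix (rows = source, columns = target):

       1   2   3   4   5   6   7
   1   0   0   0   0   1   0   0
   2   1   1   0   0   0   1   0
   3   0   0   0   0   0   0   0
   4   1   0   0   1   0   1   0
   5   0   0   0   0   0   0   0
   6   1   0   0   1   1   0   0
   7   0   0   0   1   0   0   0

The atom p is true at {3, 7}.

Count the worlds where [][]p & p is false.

1: [][]p is T, p is F. ✗
2: [][]p is F, p is F. ✗
3: [][]p is T, p is T. ✓
4: [][]p is F, p is F. ✗
5: [][]p is T, p is F. ✗
6: [][]p is F, p is F. ✗
7: [][]p is F, p is T. ✗
Satisfying worlds: {3}.
So [][]p & p fails at the other 6 worlds.

6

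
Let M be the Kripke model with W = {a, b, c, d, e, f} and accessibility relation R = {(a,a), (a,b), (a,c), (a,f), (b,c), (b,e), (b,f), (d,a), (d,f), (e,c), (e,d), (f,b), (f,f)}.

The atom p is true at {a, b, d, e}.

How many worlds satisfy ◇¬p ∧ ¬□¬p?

5

a: ◇¬p is T, ¬□¬p is T. ✓
b: ◇¬p is T, ¬□¬p is T. ✓
c: ◇¬p is F, ¬□¬p is F. ✗
d: ◇¬p is T, ¬□¬p is T. ✓
e: ◇¬p is T, ¬□¬p is T. ✓
f: ◇¬p is T, ¬□¬p is T. ✓
Satisfying worlds: {a, b, d, e, f}.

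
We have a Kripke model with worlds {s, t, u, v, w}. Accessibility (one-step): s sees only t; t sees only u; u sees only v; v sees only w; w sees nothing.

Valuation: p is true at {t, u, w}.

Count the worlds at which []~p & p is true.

s: []~p is F, p is F. ✗
t: []~p is F, p is T. ✗
u: []~p is T, p is T. ✓
v: []~p is F, p is F. ✗
w: []~p is T, p is T. ✓
Satisfying worlds: {u, w}.

2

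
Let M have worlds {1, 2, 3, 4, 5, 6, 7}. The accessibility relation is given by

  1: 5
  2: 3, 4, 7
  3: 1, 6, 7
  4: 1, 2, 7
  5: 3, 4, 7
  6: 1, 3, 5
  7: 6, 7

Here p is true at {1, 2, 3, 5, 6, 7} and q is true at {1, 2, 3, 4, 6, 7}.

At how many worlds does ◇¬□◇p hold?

1: successors {5}; ¬□◇p there: 5:F. ✗
2: successors {3, 4, 7}; ¬□◇p there: 3:F, 4:F, 7:F. ✗
3: successors {1, 6, 7}; ¬□◇p there: 1:F, 6:F, 7:F. ✗
4: successors {1, 2, 7}; ¬□◇p there: 1:F, 2:F, 7:F. ✗
5: successors {3, 4, 7}; ¬□◇p there: 3:F, 4:F, 7:F. ✗
6: successors {1, 3, 5}; ¬□◇p there: 1:F, 3:F, 5:F. ✗
7: successors {6, 7}; ¬□◇p there: 6:F, 7:F. ✗
Satisfying worlds: ∅.

0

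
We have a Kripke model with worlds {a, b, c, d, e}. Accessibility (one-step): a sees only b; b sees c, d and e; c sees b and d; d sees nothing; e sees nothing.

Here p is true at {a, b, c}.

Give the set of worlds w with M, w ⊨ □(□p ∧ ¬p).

{d, e}

a: successors {b}; □p ∧ ¬p there: b:F. ✗
b: successors {c, d, e}; □p ∧ ¬p there: c:F, d:T, e:T. ✗
c: successors {b, d}; □p ∧ ¬p there: b:F, d:T. ✗
d: no successors, so □(□p ∧ ¬p) holds vacuously. ✓
e: no successors, so □(□p ∧ ¬p) holds vacuously. ✓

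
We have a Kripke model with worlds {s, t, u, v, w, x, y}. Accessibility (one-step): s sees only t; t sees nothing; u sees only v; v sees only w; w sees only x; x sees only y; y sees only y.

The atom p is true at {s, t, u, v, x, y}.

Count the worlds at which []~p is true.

s: successors {t}; ~p there: t:F. ✗
t: no successors, so []~p holds vacuously. ✓
u: successors {v}; ~p there: v:F. ✗
v: successors {w}; ~p there: w:T. ✓
w: successors {x}; ~p there: x:F. ✗
x: successors {y}; ~p there: y:F. ✗
y: successors {y}; ~p there: y:F. ✗
Satisfying worlds: {t, v}.

2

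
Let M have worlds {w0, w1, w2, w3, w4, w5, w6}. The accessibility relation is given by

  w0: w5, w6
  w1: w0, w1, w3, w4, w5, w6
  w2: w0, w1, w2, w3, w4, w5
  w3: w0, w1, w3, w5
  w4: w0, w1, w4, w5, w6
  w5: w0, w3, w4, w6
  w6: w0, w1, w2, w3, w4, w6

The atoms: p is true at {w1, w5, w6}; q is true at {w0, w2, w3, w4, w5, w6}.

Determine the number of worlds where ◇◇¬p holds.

w0: successors {w5, w6}; ◇¬p there: w5:T, w6:T. ✓
w1: successors {w0, w1, w3, w4, w5, w6}; ◇¬p there: w0:F, w1:T, w3:T, w4:T, w5:T, w6:T. ✓
w2: successors {w0, w1, w2, w3, w4, w5}; ◇¬p there: w0:F, w1:T, w2:T, w3:T, w4:T, w5:T. ✓
w3: successors {w0, w1, w3, w5}; ◇¬p there: w0:F, w1:T, w3:T, w5:T. ✓
w4: successors {w0, w1, w4, w5, w6}; ◇¬p there: w0:F, w1:T, w4:T, w5:T, w6:T. ✓
w5: successors {w0, w3, w4, w6}; ◇¬p there: w0:F, w3:T, w4:T, w6:T. ✓
w6: successors {w0, w1, w2, w3, w4, w6}; ◇¬p there: w0:F, w1:T, w2:T, w3:T, w4:T, w6:T. ✓
Satisfying worlds: {w0, w1, w2, w3, w4, w5, w6}.

7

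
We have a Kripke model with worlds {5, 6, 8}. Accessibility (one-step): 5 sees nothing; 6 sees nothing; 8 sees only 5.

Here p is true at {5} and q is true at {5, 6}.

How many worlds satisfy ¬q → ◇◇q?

2

5: ¬q is F, ◇◇q is F. ✓
6: ¬q is F, ◇◇q is F. ✓
8: ¬q is T, ◇◇q is F. ✗
Satisfying worlds: {5, 6}.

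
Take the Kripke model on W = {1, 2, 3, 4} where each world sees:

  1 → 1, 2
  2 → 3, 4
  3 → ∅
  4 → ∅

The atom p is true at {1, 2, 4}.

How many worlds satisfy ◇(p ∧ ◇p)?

1

1: successors {1, 2}; p ∧ ◇p there: 1:T, 2:T. ✓
2: successors {3, 4}; p ∧ ◇p there: 3:F, 4:F. ✗
3: no successors, so ◇(p ∧ ◇p) fails. ✗
4: no successors, so ◇(p ∧ ◇p) fails. ✗
Satisfying worlds: {1}.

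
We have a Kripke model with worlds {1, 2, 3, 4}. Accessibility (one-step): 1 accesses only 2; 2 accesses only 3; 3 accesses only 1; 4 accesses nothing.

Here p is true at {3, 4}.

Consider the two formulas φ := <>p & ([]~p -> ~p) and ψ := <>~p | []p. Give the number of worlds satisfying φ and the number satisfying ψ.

For <>p & ([]~p -> ~p):
1: <>p is F, []~p -> ~p is T. ✗
2: <>p is T, []~p -> ~p is T. ✓
3: <>p is F, []~p -> ~p is F. ✗
4: <>p is F, []~p -> ~p is F. ✗
— 1 world.
For <>~p | []p:
1: <>~p is T, []p is F. ✓
2: <>~p is F, []p is T. ✓
3: <>~p is T, []p is F. ✓
4: <>~p is F, []p is T. ✓
— 4 worlds.

1 and 4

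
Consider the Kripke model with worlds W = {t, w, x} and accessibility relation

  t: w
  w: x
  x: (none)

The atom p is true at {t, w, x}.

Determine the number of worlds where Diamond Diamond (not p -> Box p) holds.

t: successors {w}; Diamond (not p -> Box p) there: w:T. ✓
w: successors {x}; Diamond (not p -> Box p) there: x:F. ✗
x: no successors, so Diamond Diamond (not p -> Box p) fails. ✗
Satisfying worlds: {t}.

1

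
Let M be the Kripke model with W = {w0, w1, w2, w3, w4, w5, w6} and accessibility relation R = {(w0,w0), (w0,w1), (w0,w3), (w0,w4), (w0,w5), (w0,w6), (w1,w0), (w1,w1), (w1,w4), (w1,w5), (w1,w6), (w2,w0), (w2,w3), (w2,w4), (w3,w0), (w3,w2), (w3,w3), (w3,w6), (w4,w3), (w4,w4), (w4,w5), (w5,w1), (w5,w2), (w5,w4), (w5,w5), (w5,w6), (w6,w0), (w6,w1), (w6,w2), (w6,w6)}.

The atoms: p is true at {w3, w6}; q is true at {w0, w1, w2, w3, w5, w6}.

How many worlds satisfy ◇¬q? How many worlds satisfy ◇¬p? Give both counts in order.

5 and 7

For ◇¬q:
w0: successors {w0, w1, w3, w4, w5, w6}; ¬q there: w0:F, w1:F, w3:F, w4:T, w5:F, w6:F. ✓
w1: successors {w0, w1, w4, w5, w6}; ¬q there: w0:F, w1:F, w4:T, w5:F, w6:F. ✓
w2: successors {w0, w3, w4}; ¬q there: w0:F, w3:F, w4:T. ✓
w3: successors {w0, w2, w3, w6}; ¬q there: w0:F, w2:F, w3:F, w6:F. ✗
w4: successors {w3, w4, w5}; ¬q there: w3:F, w4:T, w5:F. ✓
w5: successors {w1, w2, w4, w5, w6}; ¬q there: w1:F, w2:F, w4:T, w5:F, w6:F. ✓
w6: successors {w0, w1, w2, w6}; ¬q there: w0:F, w1:F, w2:F, w6:F. ✗
— 5 worlds.
For ◇¬p:
w0: successors {w0, w1, w3, w4, w5, w6}; ¬p there: w0:T, w1:T, w3:F, w4:T, w5:T, w6:F. ✓
w1: successors {w0, w1, w4, w5, w6}; ¬p there: w0:T, w1:T, w4:T, w5:T, w6:F. ✓
w2: successors {w0, w3, w4}; ¬p there: w0:T, w3:F, w4:T. ✓
w3: successors {w0, w2, w3, w6}; ¬p there: w0:T, w2:T, w3:F, w6:F. ✓
w4: successors {w3, w4, w5}; ¬p there: w3:F, w4:T, w5:T. ✓
w5: successors {w1, w2, w4, w5, w6}; ¬p there: w1:T, w2:T, w4:T, w5:T, w6:F. ✓
w6: successors {w0, w1, w2, w6}; ¬p there: w0:T, w1:T, w2:T, w6:F. ✓
— 7 worlds.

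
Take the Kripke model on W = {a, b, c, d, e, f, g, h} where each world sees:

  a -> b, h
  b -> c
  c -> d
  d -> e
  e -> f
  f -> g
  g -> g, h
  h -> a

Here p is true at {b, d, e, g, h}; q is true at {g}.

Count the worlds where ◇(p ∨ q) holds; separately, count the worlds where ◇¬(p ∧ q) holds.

For ◇(p ∨ q):
a: successors {b, h}; p ∨ q there: b:T, h:T. ✓
b: successors {c}; p ∨ q there: c:F. ✗
c: successors {d}; p ∨ q there: d:T. ✓
d: successors {e}; p ∨ q there: e:T. ✓
e: successors {f}; p ∨ q there: f:F. ✗
f: successors {g}; p ∨ q there: g:T. ✓
g: successors {g, h}; p ∨ q there: g:T, h:T. ✓
h: successors {a}; p ∨ q there: a:F. ✗
— 5 worlds.
For ◇¬(p ∧ q):
a: successors {b, h}; ¬(p ∧ q) there: b:T, h:T. ✓
b: successors {c}; ¬(p ∧ q) there: c:T. ✓
c: successors {d}; ¬(p ∧ q) there: d:T. ✓
d: successors {e}; ¬(p ∧ q) there: e:T. ✓
e: successors {f}; ¬(p ∧ q) there: f:T. ✓
f: successors {g}; ¬(p ∧ q) there: g:F. ✗
g: successors {g, h}; ¬(p ∧ q) there: g:F, h:T. ✓
h: successors {a}; ¬(p ∧ q) there: a:T. ✓
— 7 worlds.

5 and 7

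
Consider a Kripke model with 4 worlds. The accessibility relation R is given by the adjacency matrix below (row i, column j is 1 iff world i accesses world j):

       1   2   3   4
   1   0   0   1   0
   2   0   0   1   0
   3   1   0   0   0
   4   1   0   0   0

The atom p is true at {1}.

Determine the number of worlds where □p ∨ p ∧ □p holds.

2

1: □p is F, p ∧ □p is F. ✗
2: □p is F, p ∧ □p is F. ✗
3: □p is T, p ∧ □p is F. ✓
4: □p is T, p ∧ □p is F. ✓
Satisfying worlds: {3, 4}.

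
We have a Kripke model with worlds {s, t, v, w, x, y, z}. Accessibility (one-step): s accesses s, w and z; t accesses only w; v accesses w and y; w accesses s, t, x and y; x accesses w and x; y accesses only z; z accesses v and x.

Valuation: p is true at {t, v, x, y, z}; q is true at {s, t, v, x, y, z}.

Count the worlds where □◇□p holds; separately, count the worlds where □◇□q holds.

2 and 5

For □◇□p:
s: successors {s, w, z}; ◇□p there: s:T, w:T, z:F. ✗
t: successors {w}; ◇□p there: w:T. ✓
v: successors {w, y}; ◇□p there: w:T, y:T. ✓
w: successors {s, t, x, y}; ◇□p there: s:T, t:F, x:F, y:T. ✗
x: successors {w, x}; ◇□p there: w:T, x:F. ✗
y: successors {z}; ◇□p there: z:F. ✗
z: successors {v, x}; ◇□p there: v:T, x:F. ✗
— 2 worlds.
For □◇□q:
s: successors {s, w, z}; ◇□q there: s:T, w:T, z:F. ✗
t: successors {w}; ◇□q there: w:T. ✓
v: successors {w, y}; ◇□q there: w:T, y:T. ✓
w: successors {s, t, x, y}; ◇□q there: s:T, t:T, x:T, y:T. ✓
x: successors {w, x}; ◇□q there: w:T, x:T. ✓
y: successors {z}; ◇□q there: z:F. ✗
z: successors {v, x}; ◇□q there: v:T, x:T. ✓
— 5 worlds.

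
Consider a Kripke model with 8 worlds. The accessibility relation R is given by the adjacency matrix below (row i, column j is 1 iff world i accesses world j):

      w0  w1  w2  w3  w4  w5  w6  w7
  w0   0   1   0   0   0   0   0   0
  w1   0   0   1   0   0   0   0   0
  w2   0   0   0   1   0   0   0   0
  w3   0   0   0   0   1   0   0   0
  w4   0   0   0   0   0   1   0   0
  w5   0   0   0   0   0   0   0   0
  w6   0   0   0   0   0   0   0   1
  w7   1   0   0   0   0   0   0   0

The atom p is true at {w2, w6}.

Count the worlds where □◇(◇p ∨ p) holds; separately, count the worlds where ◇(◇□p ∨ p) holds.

3 and 3

For □◇(◇p ∨ p):
w0: successors {w1}; ◇(◇p ∨ p) there: w1:T. ✓
w1: successors {w2}; ◇(◇p ∨ p) there: w2:F. ✗
w2: successors {w3}; ◇(◇p ∨ p) there: w3:F. ✗
w3: successors {w4}; ◇(◇p ∨ p) there: w4:F. ✗
w4: successors {w5}; ◇(◇p ∨ p) there: w5:F. ✗
w5: no successors, so □◇(◇p ∨ p) holds vacuously. ✓
w6: successors {w7}; ◇(◇p ∨ p) there: w7:F. ✗
w7: successors {w0}; ◇(◇p ∨ p) there: w0:T. ✓
— 3 worlds.
For ◇(◇□p ∨ p):
w0: successors {w1}; ◇□p ∨ p there: w1:F. ✗
w1: successors {w2}; ◇□p ∨ p there: w2:T. ✓
w2: successors {w3}; ◇□p ∨ p there: w3:F. ✗
w3: successors {w4}; ◇□p ∨ p there: w4:T. ✓
w4: successors {w5}; ◇□p ∨ p there: w5:F. ✗
w5: no successors, so ◇(◇□p ∨ p) fails. ✗
w6: successors {w7}; ◇□p ∨ p there: w7:F. ✗
w7: successors {w0}; ◇□p ∨ p there: w0:T. ✓
— 3 worlds.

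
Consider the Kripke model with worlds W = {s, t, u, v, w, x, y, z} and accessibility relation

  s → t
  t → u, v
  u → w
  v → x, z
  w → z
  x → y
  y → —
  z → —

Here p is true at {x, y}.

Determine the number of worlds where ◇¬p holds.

s: successors {t}; ¬p there: t:T. ✓
t: successors {u, v}; ¬p there: u:T, v:T. ✓
u: successors {w}; ¬p there: w:T. ✓
v: successors {x, z}; ¬p there: x:F, z:T. ✓
w: successors {z}; ¬p there: z:T. ✓
x: successors {y}; ¬p there: y:F. ✗
y: no successors, so ◇¬p fails. ✗
z: no successors, so ◇¬p fails. ✗
Satisfying worlds: {s, t, u, v, w}.

5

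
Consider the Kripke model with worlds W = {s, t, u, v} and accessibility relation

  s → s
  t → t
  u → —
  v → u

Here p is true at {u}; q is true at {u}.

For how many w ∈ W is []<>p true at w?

s: successors {s}; <>p there: s:F. ✗
t: successors {t}; <>p there: t:F. ✗
u: no successors, so []<>p holds vacuously. ✓
v: successors {u}; <>p there: u:F. ✗
Satisfying worlds: {u}.

1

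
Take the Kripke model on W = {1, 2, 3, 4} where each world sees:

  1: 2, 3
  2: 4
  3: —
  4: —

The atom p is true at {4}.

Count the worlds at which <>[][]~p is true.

2

1: successors {2, 3}; [][]~p there: 2:T, 3:T. ✓
2: successors {4}; [][]~p there: 4:T. ✓
3: no successors, so <>[][]~p fails. ✗
4: no successors, so <>[][]~p fails. ✗
Satisfying worlds: {1, 2}.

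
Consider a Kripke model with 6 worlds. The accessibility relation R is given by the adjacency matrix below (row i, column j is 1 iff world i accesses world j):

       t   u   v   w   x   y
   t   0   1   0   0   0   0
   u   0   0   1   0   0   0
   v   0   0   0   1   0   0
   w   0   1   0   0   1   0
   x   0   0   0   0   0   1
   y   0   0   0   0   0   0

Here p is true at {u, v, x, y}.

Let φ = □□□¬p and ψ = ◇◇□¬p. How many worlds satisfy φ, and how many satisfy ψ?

For □□□¬p:
t: successors {u}; □□¬p there: u:T. ✓
u: successors {v}; □□¬p there: v:F. ✗
v: successors {w}; □□¬p there: w:F. ✗
w: successors {u, x}; □□¬p there: u:T, x:T. ✓
x: successors {y}; □□¬p there: y:T. ✓
y: no successors, so □□□¬p holds vacuously. ✓
— 4 worlds.
For ◇◇□¬p:
t: successors {u}; ◇□¬p there: u:T. ✓
u: successors {v}; ◇□¬p there: v:F. ✗
v: successors {w}; ◇□¬p there: w:F. ✗
w: successors {u, x}; ◇□¬p there: u:T, x:T. ✓
x: successors {y}; ◇□¬p there: y:F. ✗
y: no successors, so ◇◇□¬p fails. ✗
— 2 worlds.

4 and 2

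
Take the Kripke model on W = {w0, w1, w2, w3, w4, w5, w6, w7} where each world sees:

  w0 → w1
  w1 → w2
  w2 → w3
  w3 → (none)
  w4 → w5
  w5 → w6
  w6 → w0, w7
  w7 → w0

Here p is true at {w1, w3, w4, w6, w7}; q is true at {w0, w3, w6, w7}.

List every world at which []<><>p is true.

{w0, w3, w4, w5}

w0: successors {w1}; <><>p there: w1:T. ✓
w1: successors {w2}; <><>p there: w2:F. ✗
w2: successors {w3}; <><>p there: w3:F. ✗
w3: no successors, so []<><>p holds vacuously. ✓
w4: successors {w5}; <><>p there: w5:T. ✓
w5: successors {w6}; <><>p there: w6:T. ✓
w6: successors {w0, w7}; <><>p there: w0:F, w7:T. ✗
w7: successors {w0}; <><>p there: w0:F. ✗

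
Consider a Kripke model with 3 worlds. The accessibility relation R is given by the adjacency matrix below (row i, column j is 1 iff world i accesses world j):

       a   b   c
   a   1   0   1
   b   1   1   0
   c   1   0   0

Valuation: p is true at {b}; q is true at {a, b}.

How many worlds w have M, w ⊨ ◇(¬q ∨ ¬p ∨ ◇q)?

3

a: successors {a, c}; ¬q ∨ ¬p ∨ ◇q there: a:T, c:T. ✓
b: successors {a, b}; ¬q ∨ ¬p ∨ ◇q there: a:T, b:T. ✓
c: successors {a}; ¬q ∨ ¬p ∨ ◇q there: a:T. ✓
Satisfying worlds: {a, b, c}.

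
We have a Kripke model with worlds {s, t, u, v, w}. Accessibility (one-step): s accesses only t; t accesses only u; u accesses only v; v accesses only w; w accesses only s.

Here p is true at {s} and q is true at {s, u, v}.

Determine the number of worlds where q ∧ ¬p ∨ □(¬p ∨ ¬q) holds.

4

s: q ∧ ¬p is F, □(¬p ∨ ¬q) is T. ✓
t: q ∧ ¬p is F, □(¬p ∨ ¬q) is T. ✓
u: q ∧ ¬p is T, □(¬p ∨ ¬q) is T. ✓
v: q ∧ ¬p is T, □(¬p ∨ ¬q) is T. ✓
w: q ∧ ¬p is F, □(¬p ∨ ¬q) is F. ✗
Satisfying worlds: {s, t, u, v}.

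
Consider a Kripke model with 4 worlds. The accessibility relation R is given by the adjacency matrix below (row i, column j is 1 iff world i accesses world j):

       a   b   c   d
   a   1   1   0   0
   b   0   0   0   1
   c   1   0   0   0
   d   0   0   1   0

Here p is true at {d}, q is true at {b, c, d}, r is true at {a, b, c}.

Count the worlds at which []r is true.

a: successors {a, b}; r there: a:T, b:T. ✓
b: successors {d}; r there: d:F. ✗
c: successors {a}; r there: a:T. ✓
d: successors {c}; r there: c:T. ✓
Satisfying worlds: {a, c, d}.

3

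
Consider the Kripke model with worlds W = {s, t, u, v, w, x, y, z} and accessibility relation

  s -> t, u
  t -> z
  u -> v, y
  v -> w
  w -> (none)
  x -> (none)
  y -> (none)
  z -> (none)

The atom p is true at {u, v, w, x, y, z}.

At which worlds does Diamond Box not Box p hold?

s: successors {t, u}; Box not Box p there: t:F, u:F. ✗
t: successors {z}; Box not Box p there: z:T. ✓
u: successors {v, y}; Box not Box p there: v:F, y:T. ✓
v: successors {w}; Box not Box p there: w:T. ✓
w: no successors, so Diamond Box not Box p fails. ✗
x: no successors, so Diamond Box not Box p fails. ✗
y: no successors, so Diamond Box not Box p fails. ✗
z: no successors, so Diamond Box not Box p fails. ✗

{t, u, v}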